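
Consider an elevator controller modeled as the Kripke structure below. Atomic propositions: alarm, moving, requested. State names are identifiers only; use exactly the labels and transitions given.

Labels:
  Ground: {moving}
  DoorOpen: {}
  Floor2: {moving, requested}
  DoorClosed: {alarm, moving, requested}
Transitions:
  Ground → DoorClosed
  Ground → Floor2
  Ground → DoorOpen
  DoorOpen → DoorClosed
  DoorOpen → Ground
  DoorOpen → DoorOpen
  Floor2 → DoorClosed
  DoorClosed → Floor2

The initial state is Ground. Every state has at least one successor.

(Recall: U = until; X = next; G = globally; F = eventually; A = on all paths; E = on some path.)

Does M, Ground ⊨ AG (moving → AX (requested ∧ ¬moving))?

Does not hold

States satisfying moving → AX (requested ∧ ¬moving): {DoorOpen}.
States satisfying AG (moving → AX (requested ∧ ¬moving)): ∅.
DoorClosed is reachable from Ground and violates moving → AX (requested ∧ ¬moving), so AG fails at Ground.
Ground ∉ Sat(AG (moving → AX (requested ∧ ¬moving))).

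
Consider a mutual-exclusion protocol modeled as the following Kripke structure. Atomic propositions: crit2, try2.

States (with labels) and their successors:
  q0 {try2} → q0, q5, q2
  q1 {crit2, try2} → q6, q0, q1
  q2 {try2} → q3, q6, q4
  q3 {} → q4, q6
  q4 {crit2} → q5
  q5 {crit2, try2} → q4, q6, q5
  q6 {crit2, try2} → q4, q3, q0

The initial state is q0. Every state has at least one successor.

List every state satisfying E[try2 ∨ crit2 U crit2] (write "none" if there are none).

{q0, q1, q2, q4, q5, q6}

States satisfying try2 ∨ crit2: {q0, q1, q2, q4, q5, q6}.
States satisfying crit2: {q1, q4, q5, q6}.
States satisfying E[try2 ∨ crit2 U crit2]: {q0, q1, q2, q4, q5, q6}.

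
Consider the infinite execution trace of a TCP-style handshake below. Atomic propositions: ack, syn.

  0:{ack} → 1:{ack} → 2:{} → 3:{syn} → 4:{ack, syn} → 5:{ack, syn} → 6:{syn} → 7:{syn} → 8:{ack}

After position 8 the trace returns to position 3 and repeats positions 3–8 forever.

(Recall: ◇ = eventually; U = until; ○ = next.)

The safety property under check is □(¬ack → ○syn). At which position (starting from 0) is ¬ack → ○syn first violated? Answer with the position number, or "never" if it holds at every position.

Check ¬ack → ○syn at each position in order: 0 ✓, 1 ✓, 2 ✓, 3 ✓, 4 ✓, 5 ✓, 6 ✓.
At position 7 the labels are {syn} and the next position 8 has {ack}, so ¬ack → ○syn is false there. This is the first violation.

7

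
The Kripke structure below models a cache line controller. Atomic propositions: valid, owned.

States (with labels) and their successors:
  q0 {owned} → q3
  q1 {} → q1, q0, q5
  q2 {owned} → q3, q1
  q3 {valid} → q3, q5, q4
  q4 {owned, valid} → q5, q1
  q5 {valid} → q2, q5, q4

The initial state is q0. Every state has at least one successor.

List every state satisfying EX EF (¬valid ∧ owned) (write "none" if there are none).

{q0, q1, q2, q3, q4, q5}

States satisfying EF (¬valid ∧ owned): {q0, q1, q2, q3, q4, q5}.
States satisfying EX EF (¬valid ∧ owned): {q0, q1, q2, q3, q4, q5}.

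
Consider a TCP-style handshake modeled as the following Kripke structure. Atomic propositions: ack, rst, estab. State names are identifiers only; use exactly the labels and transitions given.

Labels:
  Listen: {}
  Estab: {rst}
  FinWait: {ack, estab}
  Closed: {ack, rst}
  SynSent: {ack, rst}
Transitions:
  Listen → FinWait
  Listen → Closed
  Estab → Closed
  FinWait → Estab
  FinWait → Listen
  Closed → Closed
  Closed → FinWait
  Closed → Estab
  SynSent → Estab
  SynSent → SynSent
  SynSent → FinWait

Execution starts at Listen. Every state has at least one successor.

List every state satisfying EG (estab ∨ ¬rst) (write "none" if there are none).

{Listen, FinWait}

States satisfying estab ∨ ¬rst: {Listen, FinWait}.
States satisfying EG (estab ∨ ¬rst): {Listen, FinWait}.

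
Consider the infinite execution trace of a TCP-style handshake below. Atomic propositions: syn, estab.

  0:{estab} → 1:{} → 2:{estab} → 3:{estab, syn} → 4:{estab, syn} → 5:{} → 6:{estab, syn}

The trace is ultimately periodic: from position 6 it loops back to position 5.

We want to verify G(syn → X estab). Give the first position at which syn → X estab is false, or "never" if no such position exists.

4

Check syn → X estab at each position in order: 0 ✓, 1 ✓, 2 ✓, 3 ✓.
At position 4 the labels are {estab, syn} and the next position 5 has {}, so syn → X estab is false there. This is the first violation.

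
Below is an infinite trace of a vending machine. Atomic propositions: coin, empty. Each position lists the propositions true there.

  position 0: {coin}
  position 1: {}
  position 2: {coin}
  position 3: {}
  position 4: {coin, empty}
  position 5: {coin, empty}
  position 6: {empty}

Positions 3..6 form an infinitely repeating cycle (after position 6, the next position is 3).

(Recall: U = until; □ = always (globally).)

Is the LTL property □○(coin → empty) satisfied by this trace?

Violated

○(coin → empty) must hold at every position from 0 onward. It fails at position 1, so □○(coin → empty) is false.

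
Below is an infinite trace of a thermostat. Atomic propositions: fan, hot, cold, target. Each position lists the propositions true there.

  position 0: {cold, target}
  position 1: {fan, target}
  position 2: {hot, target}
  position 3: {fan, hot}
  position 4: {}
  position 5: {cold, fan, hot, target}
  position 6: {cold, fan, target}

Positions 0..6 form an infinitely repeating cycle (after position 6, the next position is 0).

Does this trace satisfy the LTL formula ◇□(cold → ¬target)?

Does not hold

□(cold → ¬target) is false at every position 0..6, so it never becomes true and ◇□(cold → ¬target) fails.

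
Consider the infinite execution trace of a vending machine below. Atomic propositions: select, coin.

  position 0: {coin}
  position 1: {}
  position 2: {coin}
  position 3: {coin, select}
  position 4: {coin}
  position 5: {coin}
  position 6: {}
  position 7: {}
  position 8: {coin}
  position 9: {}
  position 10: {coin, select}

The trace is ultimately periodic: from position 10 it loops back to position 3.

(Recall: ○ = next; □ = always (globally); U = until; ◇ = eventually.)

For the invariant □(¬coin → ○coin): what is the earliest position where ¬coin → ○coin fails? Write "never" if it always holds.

6

Check ¬coin → ○coin at each position in order: 0 ✓, 1 ✓, 2 ✓, 3 ✓, 4 ✓, 5 ✓.
At position 6 the labels are {} and the next position 7 has {}, so ¬coin → ○coin is false there. This is the first violation.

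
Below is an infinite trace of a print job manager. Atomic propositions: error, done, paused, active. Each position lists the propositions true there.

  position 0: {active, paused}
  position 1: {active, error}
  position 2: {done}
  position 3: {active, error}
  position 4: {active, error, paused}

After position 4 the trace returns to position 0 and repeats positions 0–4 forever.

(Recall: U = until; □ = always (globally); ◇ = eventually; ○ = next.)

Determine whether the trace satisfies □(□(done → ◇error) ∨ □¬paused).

Yes

□(done → ◇error) ∨ □¬paused holds at every position 0..4, and those are all positions ever visited, so □(□(done → ◇error) ∨ □¬paused) holds.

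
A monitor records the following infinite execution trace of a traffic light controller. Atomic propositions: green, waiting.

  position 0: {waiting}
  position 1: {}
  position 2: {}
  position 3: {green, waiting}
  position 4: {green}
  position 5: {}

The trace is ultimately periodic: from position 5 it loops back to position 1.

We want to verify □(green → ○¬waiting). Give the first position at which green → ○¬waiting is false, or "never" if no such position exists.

green → ○¬waiting holds at every position 0..5, and those are all the positions the trace ever visits, so the invariant □(green → ○¬waiting) is never violated.

never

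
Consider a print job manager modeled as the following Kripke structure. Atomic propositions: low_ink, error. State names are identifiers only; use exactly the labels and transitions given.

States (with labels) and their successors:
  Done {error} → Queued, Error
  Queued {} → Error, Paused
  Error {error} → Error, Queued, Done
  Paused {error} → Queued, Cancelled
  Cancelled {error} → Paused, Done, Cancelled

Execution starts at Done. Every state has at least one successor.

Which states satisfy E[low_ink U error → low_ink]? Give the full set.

States satisfying low_ink: ∅.
States satisfying error → low_ink: {Queued}.
States satisfying E[low_ink U error → low_ink]: {Queued}.

{Queued}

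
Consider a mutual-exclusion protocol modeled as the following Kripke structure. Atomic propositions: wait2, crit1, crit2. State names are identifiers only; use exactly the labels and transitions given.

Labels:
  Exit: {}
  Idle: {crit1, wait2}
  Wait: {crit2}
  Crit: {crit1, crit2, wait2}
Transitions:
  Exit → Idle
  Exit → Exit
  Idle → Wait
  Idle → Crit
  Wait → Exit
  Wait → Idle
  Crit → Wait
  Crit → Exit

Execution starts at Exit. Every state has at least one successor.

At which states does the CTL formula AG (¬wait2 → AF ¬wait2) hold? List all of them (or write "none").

{Exit, Idle, Wait, Crit}

States satisfying ¬wait2 → AF ¬wait2: {Exit, Idle, Wait, Crit}.
States satisfying AG (¬wait2 → AF ¬wait2): {Exit, Idle, Wait, Crit}.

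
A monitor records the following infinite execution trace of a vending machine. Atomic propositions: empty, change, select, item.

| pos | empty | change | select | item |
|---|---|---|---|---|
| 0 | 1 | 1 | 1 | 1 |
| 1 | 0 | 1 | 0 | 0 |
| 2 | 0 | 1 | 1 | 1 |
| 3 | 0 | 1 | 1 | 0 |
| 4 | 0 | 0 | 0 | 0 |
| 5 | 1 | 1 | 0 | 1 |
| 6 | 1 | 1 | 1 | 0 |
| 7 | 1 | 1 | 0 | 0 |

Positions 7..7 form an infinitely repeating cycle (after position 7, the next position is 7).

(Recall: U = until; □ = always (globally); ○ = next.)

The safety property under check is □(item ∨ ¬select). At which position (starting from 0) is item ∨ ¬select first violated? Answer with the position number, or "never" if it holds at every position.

Check item ∨ ¬select at each position in order: 0 ✓, 1 ✓, 2 ✓.
At position 3 the labels are {change, select}, so item ∨ ¬select is false there. This is the first violation.

3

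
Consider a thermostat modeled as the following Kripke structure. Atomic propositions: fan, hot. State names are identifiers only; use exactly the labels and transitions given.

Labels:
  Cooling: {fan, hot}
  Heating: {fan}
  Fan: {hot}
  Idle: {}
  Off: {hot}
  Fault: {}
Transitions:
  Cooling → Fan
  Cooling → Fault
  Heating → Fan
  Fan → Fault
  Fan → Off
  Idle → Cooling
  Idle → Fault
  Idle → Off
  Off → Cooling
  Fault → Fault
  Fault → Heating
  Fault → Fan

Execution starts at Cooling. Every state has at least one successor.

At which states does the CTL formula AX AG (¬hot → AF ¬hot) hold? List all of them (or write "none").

States satisfying AG (¬hot → AF ¬hot): {Cooling, Heating, Fan, Idle, Off, Fault}.
States satisfying AX AG (¬hot → AF ¬hot): {Cooling, Heating, Fan, Idle, Off, Fault}.

{Cooling, Heating, Fan, Idle, Off, Fault}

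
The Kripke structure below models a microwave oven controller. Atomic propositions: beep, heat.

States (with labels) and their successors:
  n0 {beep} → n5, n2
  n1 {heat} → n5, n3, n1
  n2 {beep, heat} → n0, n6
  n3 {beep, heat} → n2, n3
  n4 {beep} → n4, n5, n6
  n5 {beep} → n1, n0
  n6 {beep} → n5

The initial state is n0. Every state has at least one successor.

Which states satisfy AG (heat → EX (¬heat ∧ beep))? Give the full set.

none

States satisfying heat → EX (¬heat ∧ beep): {n0, n1, n2, n4, n5, n6}.
States satisfying AG (heat → EX (¬heat ∧ beep)): ∅.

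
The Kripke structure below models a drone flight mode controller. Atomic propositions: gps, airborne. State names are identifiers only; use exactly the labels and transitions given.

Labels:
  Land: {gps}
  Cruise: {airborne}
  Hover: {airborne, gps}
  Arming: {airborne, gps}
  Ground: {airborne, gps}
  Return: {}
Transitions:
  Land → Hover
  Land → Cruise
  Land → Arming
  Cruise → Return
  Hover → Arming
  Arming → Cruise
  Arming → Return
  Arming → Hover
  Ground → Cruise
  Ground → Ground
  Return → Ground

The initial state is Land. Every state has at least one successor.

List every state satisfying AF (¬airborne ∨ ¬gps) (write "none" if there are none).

{Land, Cruise, Return}

States satisfying ¬airborne ∨ ¬gps: {Land, Cruise, Return}.
States satisfying AF (¬airborne ∨ ¬gps): {Land, Cruise, Return}.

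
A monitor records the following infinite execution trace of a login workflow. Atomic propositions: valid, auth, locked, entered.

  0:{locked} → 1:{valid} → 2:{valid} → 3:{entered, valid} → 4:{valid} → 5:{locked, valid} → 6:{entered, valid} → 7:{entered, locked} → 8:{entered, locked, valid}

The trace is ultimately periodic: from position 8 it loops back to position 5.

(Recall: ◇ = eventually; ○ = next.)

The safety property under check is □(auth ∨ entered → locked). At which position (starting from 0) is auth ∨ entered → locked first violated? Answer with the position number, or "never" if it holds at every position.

Check auth ∨ entered → locked at each position in order: 0 ✓, 1 ✓, 2 ✓.
At position 3 the labels are {entered, valid}, so auth ∨ entered → locked is false there. This is the first violation.

3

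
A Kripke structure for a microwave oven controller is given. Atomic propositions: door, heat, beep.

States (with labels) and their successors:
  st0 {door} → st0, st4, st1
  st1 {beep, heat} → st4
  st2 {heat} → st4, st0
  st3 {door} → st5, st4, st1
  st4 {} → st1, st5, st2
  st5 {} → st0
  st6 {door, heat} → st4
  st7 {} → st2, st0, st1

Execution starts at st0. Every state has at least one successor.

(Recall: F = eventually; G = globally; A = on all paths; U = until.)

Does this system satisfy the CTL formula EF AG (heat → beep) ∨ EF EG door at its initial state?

Yes

States satisfying AG (heat → beep): ∅.
States satisfying EF AG (heat → beep): ∅.
States satisfying EG door: {st0}.
States satisfying EF EG door: {st0, st1, st2, st3, st4, st5, st6, st7}.
States satisfying EF AG (heat → beep) ∨ EF EG door: {st0, st1, st2, st3, st4, st5, st6, st7}.
st0 ∈ Sat(EF AG (heat → beep) ∨ EF EG door).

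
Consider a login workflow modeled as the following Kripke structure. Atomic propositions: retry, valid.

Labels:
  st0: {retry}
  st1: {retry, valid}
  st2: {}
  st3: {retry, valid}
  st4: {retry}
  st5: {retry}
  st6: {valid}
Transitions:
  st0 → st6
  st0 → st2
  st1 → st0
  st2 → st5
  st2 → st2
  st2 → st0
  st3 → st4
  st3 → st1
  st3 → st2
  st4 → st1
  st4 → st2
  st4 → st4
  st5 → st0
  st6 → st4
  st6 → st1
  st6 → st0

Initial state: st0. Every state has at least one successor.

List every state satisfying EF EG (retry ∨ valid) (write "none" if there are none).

States satisfying EG (retry ∨ valid): {st0, st1, st3, st4, st5, st6}.
States satisfying EF EG (retry ∨ valid): {st0, st1, st2, st3, st4, st5, st6}.

{st0, st1, st2, st3, st4, st5, st6}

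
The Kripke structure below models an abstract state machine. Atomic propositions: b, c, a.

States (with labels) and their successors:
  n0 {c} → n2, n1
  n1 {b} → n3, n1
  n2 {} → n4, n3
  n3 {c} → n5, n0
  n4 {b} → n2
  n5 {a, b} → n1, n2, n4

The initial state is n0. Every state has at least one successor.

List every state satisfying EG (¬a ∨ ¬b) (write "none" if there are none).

{n0, n1, n2, n3, n4}

States satisfying ¬a ∨ ¬b: {n0, n1, n2, n3, n4}.
States satisfying EG (¬a ∨ ¬b): {n0, n1, n2, n3, n4}.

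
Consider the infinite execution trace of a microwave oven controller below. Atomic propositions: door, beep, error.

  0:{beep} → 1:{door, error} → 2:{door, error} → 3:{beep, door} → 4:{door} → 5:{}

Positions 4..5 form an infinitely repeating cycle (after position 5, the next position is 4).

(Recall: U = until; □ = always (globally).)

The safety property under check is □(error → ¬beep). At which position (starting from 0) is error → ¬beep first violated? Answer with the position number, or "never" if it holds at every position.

never

error → ¬beep holds at every position 0..5, and those are all the positions the trace ever visits, so the invariant □(error → ¬beep) is never violated.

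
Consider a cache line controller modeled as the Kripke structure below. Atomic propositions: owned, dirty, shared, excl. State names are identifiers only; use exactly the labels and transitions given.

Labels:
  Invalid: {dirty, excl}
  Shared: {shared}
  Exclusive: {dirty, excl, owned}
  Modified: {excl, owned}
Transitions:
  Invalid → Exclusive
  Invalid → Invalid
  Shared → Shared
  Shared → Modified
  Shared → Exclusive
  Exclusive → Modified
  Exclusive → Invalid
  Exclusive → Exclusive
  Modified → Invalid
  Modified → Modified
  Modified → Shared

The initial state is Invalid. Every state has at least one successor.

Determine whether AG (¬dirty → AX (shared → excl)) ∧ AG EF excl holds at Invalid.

States satisfying ¬dirty → AX (shared → excl): {Invalid, Exclusive}.
States satisfying AG (¬dirty → AX (shared → excl)): ∅.
States satisfying EF excl: {Invalid, Shared, Exclusive, Modified}.
States satisfying AG EF excl: {Invalid, Shared, Exclusive, Modified}.
States satisfying AG (¬dirty → AX (shared → excl)) ∧ AG EF excl: ∅.
Invalid ∉ Sat(AG (¬dirty → AX (shared → excl)) ∧ AG EF excl).

No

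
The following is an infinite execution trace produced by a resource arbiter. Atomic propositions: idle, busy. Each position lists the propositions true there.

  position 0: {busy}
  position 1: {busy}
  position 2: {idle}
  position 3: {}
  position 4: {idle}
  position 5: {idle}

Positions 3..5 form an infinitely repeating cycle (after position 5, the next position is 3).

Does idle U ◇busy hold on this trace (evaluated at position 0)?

Walking from position 0: ◇busy first holds at position 0, and idle holds at every earlier position along the way, so idle U ◇busy holds.

Holds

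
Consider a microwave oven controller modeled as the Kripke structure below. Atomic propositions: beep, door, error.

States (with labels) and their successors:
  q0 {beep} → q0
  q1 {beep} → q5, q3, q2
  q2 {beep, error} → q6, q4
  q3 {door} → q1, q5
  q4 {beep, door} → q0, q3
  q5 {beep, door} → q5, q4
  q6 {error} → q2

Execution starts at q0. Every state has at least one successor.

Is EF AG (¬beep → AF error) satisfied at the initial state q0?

Holds

States satisfying AG (¬beep → AF error): {q0}.
States satisfying EF AG (¬beep → AF error): {q0, q1, q2, q3, q4, q5, q6}.
Some path from q0 reaches a state where AG (¬beep → AF error) holds.
q0 ∈ Sat(EF AG (¬beep → AF error)).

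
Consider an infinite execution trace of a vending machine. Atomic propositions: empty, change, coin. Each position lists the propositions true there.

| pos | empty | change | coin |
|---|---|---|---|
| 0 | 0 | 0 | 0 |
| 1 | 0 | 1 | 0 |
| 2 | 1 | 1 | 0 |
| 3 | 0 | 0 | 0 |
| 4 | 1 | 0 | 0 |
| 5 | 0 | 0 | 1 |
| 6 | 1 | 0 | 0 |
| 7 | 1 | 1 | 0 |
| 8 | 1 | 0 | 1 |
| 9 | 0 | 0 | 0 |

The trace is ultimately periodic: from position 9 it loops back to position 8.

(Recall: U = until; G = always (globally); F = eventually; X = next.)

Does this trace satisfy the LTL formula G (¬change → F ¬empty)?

Yes

¬change → F ¬empty holds at every position 0..9, and those are all positions ever visited, so G (¬change → F ¬empty) holds.
Positions where ¬change holds: 0, 3, 4, 5, 6, 8, 9.
Check F ¬empty at each: 0→ok, 3→ok, 4→ok, 5→ok, 6→ok, 8→ok, 9→ok.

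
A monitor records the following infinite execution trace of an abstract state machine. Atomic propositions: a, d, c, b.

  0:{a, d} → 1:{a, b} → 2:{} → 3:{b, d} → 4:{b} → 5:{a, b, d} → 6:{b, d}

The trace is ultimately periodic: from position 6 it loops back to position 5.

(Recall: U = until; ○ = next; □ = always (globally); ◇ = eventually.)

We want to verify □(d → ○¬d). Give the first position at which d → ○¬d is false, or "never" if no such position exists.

5

Check d → ○¬d at each position in order: 0 ✓, 1 ✓, 2 ✓, 3 ✓, 4 ✓.
At position 5 the labels are {a, b, d} and the next position 6 has {b, d}, so d → ○¬d is false there. This is the first violation.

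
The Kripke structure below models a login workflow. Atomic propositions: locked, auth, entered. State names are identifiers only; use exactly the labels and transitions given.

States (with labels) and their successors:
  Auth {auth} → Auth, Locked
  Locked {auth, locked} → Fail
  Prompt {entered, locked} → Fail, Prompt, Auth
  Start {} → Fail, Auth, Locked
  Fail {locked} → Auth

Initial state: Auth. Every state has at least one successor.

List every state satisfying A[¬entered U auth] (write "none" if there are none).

States satisfying ¬entered: {Auth, Locked, Start, Fail}.
States satisfying auth: {Auth, Locked}.
States satisfying A[¬entered U auth]: {Auth, Locked, Start, Fail}.

{Auth, Locked, Start, Fail}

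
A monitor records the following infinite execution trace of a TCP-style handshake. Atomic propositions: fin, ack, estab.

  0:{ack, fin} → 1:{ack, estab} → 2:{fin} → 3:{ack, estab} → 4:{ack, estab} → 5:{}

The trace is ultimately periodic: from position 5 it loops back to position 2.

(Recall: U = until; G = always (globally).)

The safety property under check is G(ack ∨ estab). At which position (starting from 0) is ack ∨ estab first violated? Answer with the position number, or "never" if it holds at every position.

2

Check ack ∨ estab at each position in order: 0 ✓, 1 ✓.
At position 2 the labels are {fin}, so ack ∨ estab is false there. This is the first violation.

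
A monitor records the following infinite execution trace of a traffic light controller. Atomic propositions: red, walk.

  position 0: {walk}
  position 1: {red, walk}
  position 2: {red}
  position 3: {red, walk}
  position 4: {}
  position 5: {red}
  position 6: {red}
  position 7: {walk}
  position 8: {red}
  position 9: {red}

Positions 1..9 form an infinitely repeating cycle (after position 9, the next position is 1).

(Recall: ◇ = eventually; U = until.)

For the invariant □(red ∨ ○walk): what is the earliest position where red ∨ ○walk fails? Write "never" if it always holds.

4

Check red ∨ ○walk at each position in order: 0 ✓, 1 ✓, 2 ✓, 3 ✓.
At position 4 the labels are {} and the next position 5 has {red}, so red ∨ ○walk is false there. This is the first violation.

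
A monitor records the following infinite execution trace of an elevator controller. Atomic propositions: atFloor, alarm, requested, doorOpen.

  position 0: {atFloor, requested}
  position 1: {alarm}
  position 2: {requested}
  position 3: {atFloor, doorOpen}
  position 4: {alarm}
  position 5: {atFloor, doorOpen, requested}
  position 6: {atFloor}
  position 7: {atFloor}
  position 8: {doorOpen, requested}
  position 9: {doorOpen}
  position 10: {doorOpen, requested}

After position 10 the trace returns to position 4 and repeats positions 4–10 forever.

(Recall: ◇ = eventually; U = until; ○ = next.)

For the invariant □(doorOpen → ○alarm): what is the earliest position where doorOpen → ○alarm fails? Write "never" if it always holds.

5

Check doorOpen → ○alarm at each position in order: 0 ✓, 1 ✓, 2 ✓, 3 ✓, 4 ✓.
At position 5 the labels are {atFloor, doorOpen, requested} and the next position 6 has {atFloor}, so doorOpen → ○alarm is false there. This is the first violation.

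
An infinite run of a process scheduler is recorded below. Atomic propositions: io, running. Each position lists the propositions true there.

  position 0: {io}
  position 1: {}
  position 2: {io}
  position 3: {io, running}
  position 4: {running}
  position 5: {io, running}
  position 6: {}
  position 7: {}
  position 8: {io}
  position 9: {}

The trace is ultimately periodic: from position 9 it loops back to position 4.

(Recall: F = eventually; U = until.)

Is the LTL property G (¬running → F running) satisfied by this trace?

Satisfied

¬running → F running holds at every position 0..9, and those are all positions ever visited, so G (¬running → F running) holds.
Positions where ¬running holds: 0, 1, 2, 6, 7, 8, 9.
Check F running at each: 0→ok, 1→ok, 2→ok, 6→ok, 7→ok, 8→ok, 9→ok.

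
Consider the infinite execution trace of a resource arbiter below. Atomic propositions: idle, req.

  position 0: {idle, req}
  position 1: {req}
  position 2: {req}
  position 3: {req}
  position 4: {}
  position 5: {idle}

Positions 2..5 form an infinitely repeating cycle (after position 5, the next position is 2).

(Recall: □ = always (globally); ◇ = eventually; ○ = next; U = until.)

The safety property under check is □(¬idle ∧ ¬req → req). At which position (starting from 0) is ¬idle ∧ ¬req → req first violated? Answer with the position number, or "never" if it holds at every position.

Check ¬idle ∧ ¬req → req at each position in order: 0 ✓, 1 ✓, 2 ✓, 3 ✓.
At position 4 the labels are {}, so ¬idle ∧ ¬req → req is false there. This is the first violation.

4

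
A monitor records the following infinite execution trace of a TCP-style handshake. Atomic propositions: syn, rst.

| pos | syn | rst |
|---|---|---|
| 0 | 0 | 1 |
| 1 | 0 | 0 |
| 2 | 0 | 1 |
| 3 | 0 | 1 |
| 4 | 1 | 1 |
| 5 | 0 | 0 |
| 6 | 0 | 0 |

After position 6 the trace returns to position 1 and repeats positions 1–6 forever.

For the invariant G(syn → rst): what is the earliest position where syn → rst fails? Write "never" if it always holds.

never

syn → rst holds at every position 0..6, and those are all the positions the trace ever visits, so the invariant G(syn → rst) is never violated.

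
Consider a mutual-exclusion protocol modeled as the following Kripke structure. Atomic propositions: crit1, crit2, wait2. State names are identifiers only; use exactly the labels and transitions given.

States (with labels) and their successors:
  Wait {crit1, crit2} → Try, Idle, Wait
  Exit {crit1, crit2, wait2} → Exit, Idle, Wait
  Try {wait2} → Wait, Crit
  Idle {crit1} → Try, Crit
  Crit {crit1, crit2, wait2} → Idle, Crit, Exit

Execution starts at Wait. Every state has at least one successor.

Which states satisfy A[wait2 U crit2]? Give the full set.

{Wait, Exit, Try, Crit}

States satisfying wait2: {Exit, Try, Crit}.
States satisfying crit2: {Wait, Exit, Crit}.
States satisfying A[wait2 U crit2]: {Wait, Exit, Try, Crit}.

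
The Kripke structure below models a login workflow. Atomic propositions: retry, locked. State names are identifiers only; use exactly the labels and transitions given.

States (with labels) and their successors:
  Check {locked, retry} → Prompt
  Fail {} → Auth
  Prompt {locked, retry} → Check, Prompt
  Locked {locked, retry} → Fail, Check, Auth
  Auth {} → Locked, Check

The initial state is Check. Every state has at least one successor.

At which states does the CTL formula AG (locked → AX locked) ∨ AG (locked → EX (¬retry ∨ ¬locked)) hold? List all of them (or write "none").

States satisfying locked → AX locked: {Check, Fail, Prompt, Auth}.
States satisfying AG (locked → AX locked): {Check, Prompt}.
States satisfying locked → EX (¬retry ∨ ¬locked): {Fail, Locked, Auth}.
States satisfying AG (locked → EX (¬retry ∨ ¬locked)): ∅.
States satisfying AG (locked → AX locked) ∨ AG (locked → EX (¬retry ∨ ¬locked)): {Check, Prompt}.

{Check, Prompt}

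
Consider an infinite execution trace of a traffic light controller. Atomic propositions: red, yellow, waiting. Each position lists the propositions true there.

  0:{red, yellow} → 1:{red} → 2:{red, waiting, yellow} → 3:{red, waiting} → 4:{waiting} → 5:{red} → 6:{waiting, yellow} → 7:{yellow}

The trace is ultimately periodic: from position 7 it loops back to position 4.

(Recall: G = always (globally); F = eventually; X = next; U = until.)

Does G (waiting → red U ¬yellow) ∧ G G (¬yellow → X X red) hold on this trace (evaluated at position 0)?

waiting → red U ¬yellow must hold at every position from 0 onward. It fails at position 6, so G (waiting → red U ¬yellow) is false.
Positions where waiting holds: 2, 3, 4, 6.
Check red U ¬yellow at each: 2→ok, 3→ok, 4→ok, 6→fails.
G (¬yellow → X X red) must hold at every position from 0 onward. It fails at position 0, so G G (¬yellow → X X red) is false.
At position 0: G (waiting → red U ¬yellow) is false; G G (¬yellow → X X red) is false; so G (waiting → red U ¬yellow) ∧ G G (¬yellow → X X red) is false.

Violated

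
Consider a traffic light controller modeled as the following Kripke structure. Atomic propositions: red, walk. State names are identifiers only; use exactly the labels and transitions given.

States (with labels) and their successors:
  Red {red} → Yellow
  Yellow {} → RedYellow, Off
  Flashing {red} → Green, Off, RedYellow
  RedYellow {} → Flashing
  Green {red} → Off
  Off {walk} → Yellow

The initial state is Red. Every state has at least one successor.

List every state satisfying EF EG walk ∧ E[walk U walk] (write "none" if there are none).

none

States satisfying EG walk: ∅.
States satisfying EF EG walk: ∅.
States satisfying walk: {Off}.
States satisfying E[walk U walk]: {Off}.
States satisfying EF EG walk ∧ E[walk U walk]: ∅.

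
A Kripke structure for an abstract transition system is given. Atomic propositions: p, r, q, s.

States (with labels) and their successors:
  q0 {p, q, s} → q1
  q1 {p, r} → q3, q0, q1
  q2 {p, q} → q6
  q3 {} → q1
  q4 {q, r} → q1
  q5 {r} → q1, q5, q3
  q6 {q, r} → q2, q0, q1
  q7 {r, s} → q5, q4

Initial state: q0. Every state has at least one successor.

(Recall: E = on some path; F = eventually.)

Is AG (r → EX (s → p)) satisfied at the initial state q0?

States satisfying r → EX (s → p): {q0, q1, q2, q3, q4, q5, q6, q7}.
States satisfying AG (r → EX (s → p)): {q0, q1, q2, q3, q4, q5, q6, q7}.
Every state reachable from q0 satisfies r → EX (s → p).
q0 ∈ Sat(AG (r → EX (s → p))).

Holds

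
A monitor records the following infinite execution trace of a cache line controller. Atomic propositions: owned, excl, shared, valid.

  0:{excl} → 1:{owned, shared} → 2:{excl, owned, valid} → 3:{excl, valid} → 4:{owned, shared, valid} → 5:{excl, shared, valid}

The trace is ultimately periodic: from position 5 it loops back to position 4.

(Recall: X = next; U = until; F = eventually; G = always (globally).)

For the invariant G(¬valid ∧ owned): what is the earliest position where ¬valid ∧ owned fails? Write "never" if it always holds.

0

At position 0 the labels are {excl}, so ¬valid ∧ owned is false there. This is the first violation.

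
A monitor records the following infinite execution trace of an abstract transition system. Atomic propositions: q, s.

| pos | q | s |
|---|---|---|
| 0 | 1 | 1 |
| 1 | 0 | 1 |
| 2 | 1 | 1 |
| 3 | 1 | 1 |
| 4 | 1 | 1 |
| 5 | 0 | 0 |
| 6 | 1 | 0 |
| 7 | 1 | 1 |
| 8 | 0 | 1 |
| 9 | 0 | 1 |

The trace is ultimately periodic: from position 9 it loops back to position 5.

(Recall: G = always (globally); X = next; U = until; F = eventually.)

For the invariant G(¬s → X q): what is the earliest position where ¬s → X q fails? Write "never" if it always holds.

¬s → X q holds at every position 0..9, and those are all the positions the trace ever visits, so the invariant G(¬s → X q) is never violated.

never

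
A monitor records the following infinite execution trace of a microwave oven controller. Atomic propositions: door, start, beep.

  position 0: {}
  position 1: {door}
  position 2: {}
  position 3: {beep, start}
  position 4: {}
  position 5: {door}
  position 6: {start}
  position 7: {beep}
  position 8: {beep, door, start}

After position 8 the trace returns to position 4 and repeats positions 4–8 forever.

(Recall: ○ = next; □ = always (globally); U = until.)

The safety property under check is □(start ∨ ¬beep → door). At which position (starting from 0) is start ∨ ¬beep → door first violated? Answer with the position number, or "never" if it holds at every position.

At position 0 the labels are {}, so start ∨ ¬beep → door is false there. This is the first violation.

0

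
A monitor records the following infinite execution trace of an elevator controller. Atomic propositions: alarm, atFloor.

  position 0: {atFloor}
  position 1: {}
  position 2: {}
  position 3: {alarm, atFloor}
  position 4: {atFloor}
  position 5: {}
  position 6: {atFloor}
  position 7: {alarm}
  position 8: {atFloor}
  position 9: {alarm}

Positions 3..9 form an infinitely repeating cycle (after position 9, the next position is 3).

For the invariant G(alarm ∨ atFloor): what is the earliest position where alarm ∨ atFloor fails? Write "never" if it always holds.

Check alarm ∨ atFloor at each position in order: 0 ✓.
At position 1 the labels are {}, so alarm ∨ atFloor is false there. This is the first violation.

1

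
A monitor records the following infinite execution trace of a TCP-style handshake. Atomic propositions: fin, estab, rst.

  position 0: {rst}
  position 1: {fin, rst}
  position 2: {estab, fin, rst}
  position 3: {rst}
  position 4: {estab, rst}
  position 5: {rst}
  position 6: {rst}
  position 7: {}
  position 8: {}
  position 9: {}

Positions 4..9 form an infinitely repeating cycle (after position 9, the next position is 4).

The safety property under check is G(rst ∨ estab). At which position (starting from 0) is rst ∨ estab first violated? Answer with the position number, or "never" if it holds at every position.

Check rst ∨ estab at each position in order: 0 ✓, 1 ✓, 2 ✓, 3 ✓, 4 ✓, 5 ✓, 6 ✓.
At position 7 the labels are {}, so rst ∨ estab is false there. This is the first violation.

7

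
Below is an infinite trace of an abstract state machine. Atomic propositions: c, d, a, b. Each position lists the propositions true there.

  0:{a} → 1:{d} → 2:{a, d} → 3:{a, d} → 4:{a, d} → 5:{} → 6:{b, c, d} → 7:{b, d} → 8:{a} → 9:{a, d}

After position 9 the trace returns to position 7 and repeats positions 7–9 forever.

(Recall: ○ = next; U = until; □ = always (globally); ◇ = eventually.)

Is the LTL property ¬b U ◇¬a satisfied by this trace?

Walking from position 0: ◇¬a first holds at position 0, and ¬b holds at every earlier position along the way, so ¬b U ◇¬a holds.

Holds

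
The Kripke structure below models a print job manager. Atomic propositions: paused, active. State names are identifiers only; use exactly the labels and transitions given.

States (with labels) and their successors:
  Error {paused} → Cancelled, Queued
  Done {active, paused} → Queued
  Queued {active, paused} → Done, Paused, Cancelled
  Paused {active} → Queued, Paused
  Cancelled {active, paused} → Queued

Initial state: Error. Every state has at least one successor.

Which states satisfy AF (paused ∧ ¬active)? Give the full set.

States satisfying paused ∧ ¬active: {Error}.
States satisfying AF (paused ∧ ¬active): {Error}.

{Error}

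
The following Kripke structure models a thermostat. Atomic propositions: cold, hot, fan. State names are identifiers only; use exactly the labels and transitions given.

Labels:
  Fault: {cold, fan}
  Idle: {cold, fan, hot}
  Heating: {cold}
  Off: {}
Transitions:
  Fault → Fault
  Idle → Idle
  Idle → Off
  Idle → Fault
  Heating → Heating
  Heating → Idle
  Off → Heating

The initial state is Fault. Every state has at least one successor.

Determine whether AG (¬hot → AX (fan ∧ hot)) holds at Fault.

No

States satisfying ¬hot → AX (fan ∧ hot): {Idle}.
States satisfying AG (¬hot → AX (fan ∧ hot)): ∅.
Fault is reachable from Fault and violates ¬hot → AX (fan ∧ hot), so AG fails at Fault.
Fault ∉ Sat(AG (¬hot → AX (fan ∧ hot))).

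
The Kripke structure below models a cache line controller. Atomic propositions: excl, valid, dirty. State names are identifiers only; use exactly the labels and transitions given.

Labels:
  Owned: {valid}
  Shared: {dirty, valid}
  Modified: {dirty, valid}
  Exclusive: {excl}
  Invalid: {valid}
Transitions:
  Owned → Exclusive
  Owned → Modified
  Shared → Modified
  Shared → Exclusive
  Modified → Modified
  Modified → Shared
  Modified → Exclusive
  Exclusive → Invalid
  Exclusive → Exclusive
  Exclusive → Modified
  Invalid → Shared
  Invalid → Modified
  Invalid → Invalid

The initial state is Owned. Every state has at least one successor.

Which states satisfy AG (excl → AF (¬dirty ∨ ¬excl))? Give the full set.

States satisfying excl → AF (¬dirty ∨ ¬excl): {Owned, Shared, Modified, Exclusive, Invalid}.
States satisfying AG (excl → AF (¬dirty ∨ ¬excl)): {Owned, Shared, Modified, Exclusive, Invalid}.

{Owned, Shared, Modified, Exclusive, Invalid}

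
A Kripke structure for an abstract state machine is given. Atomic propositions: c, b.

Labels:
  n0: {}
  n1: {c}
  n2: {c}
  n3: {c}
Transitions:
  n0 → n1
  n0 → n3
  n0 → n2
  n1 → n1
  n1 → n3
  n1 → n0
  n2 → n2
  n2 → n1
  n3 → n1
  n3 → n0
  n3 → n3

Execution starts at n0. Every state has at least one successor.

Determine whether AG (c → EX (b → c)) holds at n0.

States satisfying c → EX (b → c): {n0, n1, n2, n3}.
States satisfying AG (c → EX (b → c)): {n0, n1, n2, n3}.
Every state reachable from n0 satisfies c → EX (b → c).
n0 ∈ Sat(AG (c → EX (b → c))).

Satisfied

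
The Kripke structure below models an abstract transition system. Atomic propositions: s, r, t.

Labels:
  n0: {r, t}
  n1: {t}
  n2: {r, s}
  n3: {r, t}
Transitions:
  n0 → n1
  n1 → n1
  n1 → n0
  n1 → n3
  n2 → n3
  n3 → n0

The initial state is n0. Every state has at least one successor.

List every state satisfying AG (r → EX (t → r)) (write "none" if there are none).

none

States satisfying r → EX (t → r): {n1, n2, n3}.
States satisfying AG (r → EX (t → r)): ∅.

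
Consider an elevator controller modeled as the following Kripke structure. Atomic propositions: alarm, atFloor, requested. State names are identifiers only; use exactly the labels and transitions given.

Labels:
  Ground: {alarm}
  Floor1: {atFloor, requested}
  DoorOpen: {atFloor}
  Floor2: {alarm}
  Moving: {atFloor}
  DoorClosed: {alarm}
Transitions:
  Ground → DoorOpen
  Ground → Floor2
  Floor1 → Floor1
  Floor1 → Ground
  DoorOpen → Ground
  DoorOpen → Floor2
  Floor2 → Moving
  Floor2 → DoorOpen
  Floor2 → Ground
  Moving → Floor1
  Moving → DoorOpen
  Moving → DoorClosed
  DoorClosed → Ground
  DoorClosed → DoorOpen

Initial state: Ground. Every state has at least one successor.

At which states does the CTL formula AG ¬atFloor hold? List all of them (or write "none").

none

States satisfying ¬atFloor: {Ground, Floor2, DoorClosed}.
States satisfying AG ¬atFloor: ∅.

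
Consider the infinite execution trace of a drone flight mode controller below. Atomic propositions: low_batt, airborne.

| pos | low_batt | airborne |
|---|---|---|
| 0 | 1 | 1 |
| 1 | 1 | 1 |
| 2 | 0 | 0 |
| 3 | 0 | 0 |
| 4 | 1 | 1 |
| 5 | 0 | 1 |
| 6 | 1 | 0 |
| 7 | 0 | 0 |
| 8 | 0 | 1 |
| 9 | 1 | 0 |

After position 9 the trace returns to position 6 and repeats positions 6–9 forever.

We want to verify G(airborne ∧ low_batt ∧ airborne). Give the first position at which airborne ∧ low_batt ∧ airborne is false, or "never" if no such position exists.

Check airborne ∧ low_batt ∧ airborne at each position in order: 0 ✓, 1 ✓.
At position 2 the labels are {}, so airborne ∧ low_batt ∧ airborne is false there. This is the first violation.

2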